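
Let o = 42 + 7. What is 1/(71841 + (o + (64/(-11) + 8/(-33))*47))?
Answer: 33/2362970 ≈ 1.3965e-5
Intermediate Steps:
o = 49
1/(71841 + (o + (64/(-11) + 8/(-33))*47)) = 1/(71841 + (49 + (64/(-11) + 8/(-33))*47)) = 1/(71841 + (49 + (64*(-1/11) + 8*(-1/33))*47)) = 1/(71841 + (49 + (-64/11 - 8/33)*47)) = 1/(71841 + (49 - 200/33*47)) = 1/(71841 + (49 - 9400/33)) = 1/(71841 - 7783/33) = 1/(2362970/33) = 33/2362970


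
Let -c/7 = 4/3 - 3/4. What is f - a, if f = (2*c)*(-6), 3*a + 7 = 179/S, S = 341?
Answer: 17445/341 ≈ 51.158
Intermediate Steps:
c = -49/12 (c = -7*(4/3 - 3/4) = -7*7/12 = -49/12 ≈ -4.0833)
a = -736/341 (a = -7/3 + (179/341)/3 = -7/3 + (179*(1/341))/3 = -7/3 + (1/3)*(179/341) = -7/3 + 179/1023 = -736/341 ≈ -2.1584)
f = 49 (f = (2*(-49/12))*(-6) = -49/6*(-6) = 49)
f - a = 49 - 1*(-736/341) = 49 + 736/341 = 17445/341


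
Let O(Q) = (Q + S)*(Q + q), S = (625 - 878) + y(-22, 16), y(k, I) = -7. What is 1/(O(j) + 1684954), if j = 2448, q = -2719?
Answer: 1/1092006 ≈ 9.1575e-7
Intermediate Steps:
S = -260 (S = (625 - 878) - 7 = -253 - 7 = -260)
O(Q) = (-2719 + Q)*(-260 + Q) (O(Q) = (Q - 260)*(Q - 2719) = (-260 + Q)*(-2719 + Q) = (-2719 + Q)*(-260 + Q))
1/(O(j) + 1684954) = 1/((706940 + 2448**2 - 2979*2448) + 1684954) = 1/((706940 + 5992704 - 7292592) + 1684954) = 1/(-592948 + 1684954) = 1/1092006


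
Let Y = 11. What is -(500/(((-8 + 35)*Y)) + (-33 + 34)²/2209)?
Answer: -1104797/656073 ≈ -1.6840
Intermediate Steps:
-(500/(((-8 + 35)*Y)) + (-33 + 34)²/2209) = -(500/(((-8 + 35)*11)) + (-33 + 34)²/2209) = -(500/((27*11)) + 1²*(1/2209)) = -(500/297 + 1*(1/2209)) = -(500*(1/297) + 1/2209) = -(500/297 + 1/2209) = -1*1104797/656073 = -1104797/656073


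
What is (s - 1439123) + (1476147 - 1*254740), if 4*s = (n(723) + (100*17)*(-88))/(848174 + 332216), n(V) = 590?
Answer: -102795930597/472156 ≈ -2.1772e+5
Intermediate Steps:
s = -14901/472156 (s = ((590 + (100*17)*(-88))/(848174 + 332216))/4 = ((590 + 1700*(-88))/1180390)/4 = ((590 - 149600)*(1/1180390))/4 = (-149010*1/1180390)/4 = (1/4)*(-14901/118039) = -14901/472156 ≈ -0.031559)
(s - 1439123) + (1476147 - 1*254740) = (-14901/472156 - 1439123) + (1476147 - 1*254740) = -679490574089/472156 + (1476147 - 254740) = -679490574089/472156 + 1221407 = -102795930597/472156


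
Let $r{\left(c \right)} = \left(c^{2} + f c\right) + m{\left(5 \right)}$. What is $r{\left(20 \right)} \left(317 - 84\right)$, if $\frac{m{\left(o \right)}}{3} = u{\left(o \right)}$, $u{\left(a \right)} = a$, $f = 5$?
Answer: $119995$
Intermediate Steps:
$m{\left(o \right)} = 3 o$
$r{\left(c \right)} = 15 + c^{2} + 5 c$ ($r{\left(c \right)} = \left(c^{2} + 5 c\right) + 3 \cdot 5 = \left(c^{2} + 5 c\right) + 15 = 15 + c^{2} + 5 c$)
$r{\left(20 \right)} \left(317 - 84\right) = \left(15 + 20^{2} + 5 \cdot 20\right) \left(317 - 84\right) = \left(15 + 400 + 100\right) 233 = 515 \cdot 233 = 119995$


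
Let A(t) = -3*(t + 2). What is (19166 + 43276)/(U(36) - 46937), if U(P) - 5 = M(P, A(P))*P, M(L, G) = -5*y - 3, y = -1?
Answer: -10407/7810 ≈ -1.3325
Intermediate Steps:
A(t) = -6 - 3*t (A(t) = -3*(2 + t) = -6 - 3*t)
M(L, G) = 2 (M(L, G) = -5*(-1) - 3 = 5 - 3 = 2)
U(P) = 5 + 2*P
(19166 + 43276)/(U(36) - 46937) = (19166 + 43276)/((5 + 2*36) - 46937) = 62442/((5 + 72) - 46937) = 62442/(77 - 46937) = 62442/(-46860) = 62442*(-1/46860) = -10407/7810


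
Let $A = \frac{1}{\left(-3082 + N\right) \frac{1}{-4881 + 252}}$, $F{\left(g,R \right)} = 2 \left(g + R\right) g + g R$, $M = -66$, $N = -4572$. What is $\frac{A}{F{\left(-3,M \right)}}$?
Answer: $\frac{1543}{1561416} \approx 0.00098821$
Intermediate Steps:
$F{\left(g,R \right)} = R g + g \left(2 R + 2 g\right)$ ($F{\left(g,R \right)} = 2 \left(R + g\right) g + R g = \left(2 R + 2 g\right) g + R g = g \left(2 R + 2 g\right) + R g = R g + g \left(2 R + 2 g\right)$)
$A = \frac{4629}{7654}$ ($A = \frac{1}{\left(-3082 - 4572\right) \frac{1}{-4881 + 252}} = \frac{1}{\left(-7654\right) \frac{1}{-4629}} = \frac{1}{\left(-7654\right) \left(- \frac{1}{4629}\right)} = \frac{1}{\frac{7654}{4629}} = \frac{4629}{7654} \approx 0.60478$)
$\frac{A}{F{\left(-3,M \right)}} = \frac{4629}{7654 \left(- 3 \left(2 \left(-3\right) + 3 \left(-66\right)\right)\right)} = \frac{4629}{7654 \left(- 3 \left(-6 - 198\right)\right)} = \frac{4629}{7654 \left(\left(-3\right) \left(-204\right)\right)} = \frac{4629}{7654 \cdot 612} = \frac{4629}{7654} \cdot \frac{1}{612} = \frac{1543}{1561416}$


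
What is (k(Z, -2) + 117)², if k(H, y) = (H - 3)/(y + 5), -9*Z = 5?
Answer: 9778129/729 ≈ 13413.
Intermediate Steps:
Z = -5/9 (Z = -⅑*5 = -5/9 ≈ -0.55556)
k(H, y) = (-3 + H)/(5 + y)
(k(Z, -2) + 117)² = ((-3 - 5/9)/(5 - 2) + 117)² = (-32/9/3 + 117)² = ((⅓)*(-32/9) + 117)² = (-32/27 + 117)² = (3127/27)² = 9778129/729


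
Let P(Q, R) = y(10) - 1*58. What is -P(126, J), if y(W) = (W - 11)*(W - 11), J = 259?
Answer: 57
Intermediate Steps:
y(W) = (-11 + W)² (y(W) = (-11 + W)*(-11 + W) = (-11 + W)²)
P(Q, R) = -57 (P(Q, R) = (-11 + 10)² - 1*58 = (-1)² - 58 = 1 - 58 = -57)
-P(126, J) = -1*(-57) = 57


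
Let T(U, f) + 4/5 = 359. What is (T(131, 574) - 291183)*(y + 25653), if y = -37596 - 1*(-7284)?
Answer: 6774763716/5 ≈ 1.3550e+9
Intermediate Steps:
T(U, f) = 1791/5 (T(U, f) = -⅘ + 359 = 1791/5)
y = -30312 (y = -37596 + 7284 = -30312)
(T(131, 574) - 291183)*(y + 25653) = (1791/5 - 291183)*(-30312 + 25653) = -1454124/5*(-4659) = 6774763716/5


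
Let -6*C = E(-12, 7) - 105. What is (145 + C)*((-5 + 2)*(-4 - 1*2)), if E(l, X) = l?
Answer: 2961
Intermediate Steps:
C = 39/2 (C = -(-12 - 105)/6 = -⅙*(-117) = 39/2 ≈ 19.500)
(145 + C)*((-5 + 2)*(-4 - 1*2)) = (145 + 39/2)*((-5 + 2)*(-4 - 1*2)) = 329*(-3*(-4 - 2))/2 = 329*(-3*(-6))/2 = (329/2)*18 = 2961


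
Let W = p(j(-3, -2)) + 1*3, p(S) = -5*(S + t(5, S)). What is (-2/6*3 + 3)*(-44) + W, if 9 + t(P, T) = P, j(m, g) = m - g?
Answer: -60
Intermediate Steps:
t(P, T) = -9 + P
p(S) = 20 - 5*S (p(S) = -5*(S + (-9 + 5)) = -5*(S - 4) = -5*(-4 + S) = 20 - 5*S)
W = 28 (W = (20 - 5*(-3 - 1*(-2))) + 1*3 = (20 - 5*(-3 + 2)) + 3 = (20 - 5*(-1)) + 3 = (20 + 5) + 3 = 25 + 3 = 28)
(-2/6*3 + 3)*(-44) + W = (-2/6*3 + 3)*(-44) + 28 = (-2*⅙*3 + 3)*(-44) + 28 = (-⅓*3 + 3)*(-44) + 28 = (-1 + 3)*(-44) + 28 = 2*(-44) + 28 = -88 + 28 = -60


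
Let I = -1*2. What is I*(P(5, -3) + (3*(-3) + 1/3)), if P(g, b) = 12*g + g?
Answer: -338/3 ≈ -112.67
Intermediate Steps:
I = -2
P(g, b) = 13*g
I*(P(5, -3) + (3*(-3) + 1/3)) = -2*(13*5 + (3*(-3) + 1/3)) = -2*(65 + (-9 + ⅓)) = -2*(65 - 26/3) = -2*169/3 = -338/3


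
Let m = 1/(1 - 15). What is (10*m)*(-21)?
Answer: 15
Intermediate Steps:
m = -1/14 (m = 1/(-14) = -1/14 ≈ -0.071429)
(10*m)*(-21) = (10*(-1/14))*(-21) = -5/7*(-21) = 15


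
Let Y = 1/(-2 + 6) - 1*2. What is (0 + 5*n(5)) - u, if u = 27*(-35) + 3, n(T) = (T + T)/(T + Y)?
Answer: 12446/13 ≈ 957.38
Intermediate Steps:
Y = -7/4 (Y = 1/4 - 2 = ¼ - 2 = -7/4 ≈ -1.7500)
n(T) = 2*T/(-7/4 + T) (n(T) = (T + T)/(T - 7/4) = (2*T)/(-7/4 + T) = 2*T/(-7/4 + T))
u = -942 (u = -945 + 3 = -942)
(0 + 5*n(5)) - u = (0 + 5*(8*5/(-7 + 4*5))) - 1*(-942) = (0 + 5*(8*5/(-7 + 20))) + 942 = (0 + 5*(8*5/13)) + 942 = (0 + 5*(8*5*(1/13))) + 942 = (0 + 5*(40/13)) + 942 = (0 + 200/13) + 942 = 200/13 + 942 = 12446/13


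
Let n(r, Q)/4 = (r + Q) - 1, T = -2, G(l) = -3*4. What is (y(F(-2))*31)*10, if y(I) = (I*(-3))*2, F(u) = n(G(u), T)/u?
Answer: -55800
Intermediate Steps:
G(l) = -12
n(r, Q) = -4 + 4*Q + 4*r (n(r, Q) = 4*((r + Q) - 1) = 4*((Q + r) - 1) = 4*(-1 + Q + r) = -4 + 4*Q + 4*r)
F(u) = -60/u (F(u) = (-4 + 4*(-2) + 4*(-12))/u = (-4 - 8 - 48)/u = -60/u)
y(I) = -6*I (y(I) = -3*I*2 = -6*I)
(y(F(-2))*31)*10 = (-(-360)/(-2)*31)*10 = (-(-360)*(-1)/2*31)*10 = (-6*30*31)*10 = -180*31*10 = -5580*10 = -55800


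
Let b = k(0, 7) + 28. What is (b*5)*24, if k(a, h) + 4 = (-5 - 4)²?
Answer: 12600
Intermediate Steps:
k(a, h) = 77 (k(a, h) = -4 + (-5 - 4)² = -4 + (-9)² = -4 + 81 = 77)
b = 105 (b = 77 + 28 = 105)
(b*5)*24 = (105*5)*24 = 525*24 = 12600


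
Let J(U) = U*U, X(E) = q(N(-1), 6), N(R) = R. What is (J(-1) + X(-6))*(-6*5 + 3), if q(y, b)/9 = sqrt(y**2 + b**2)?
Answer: -27 - 243*sqrt(37) ≈ -1505.1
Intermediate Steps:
q(y, b) = 9*sqrt(b**2 + y**2) (q(y, b) = 9*sqrt(y**2 + b**2) = 9*sqrt(b**2 + y**2))
X(E) = 9*sqrt(37) (X(E) = 9*sqrt(6**2 + (-1)**2) = 9*sqrt(36 + 1) = 9*sqrt(37))
J(U) = U**2
(J(-1) + X(-6))*(-6*5 + 3) = ((-1)**2 + 9*sqrt(37))*(-6*5 + 3) = (1 + 9*sqrt(37))*(-30 + 3) = (1 + 9*sqrt(37))*(-27) = -27 - 243*sqrt(37)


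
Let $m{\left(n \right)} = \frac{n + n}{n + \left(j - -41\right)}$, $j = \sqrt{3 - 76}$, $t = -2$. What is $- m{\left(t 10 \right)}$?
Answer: $\frac{420}{257} - \frac{20 i \sqrt{73}}{257} \approx 1.6342 - 0.6649 i$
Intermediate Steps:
$j = i \sqrt{73}$ ($j = \sqrt{-73} = i \sqrt{73} \approx 8.544 i$)
$m{\left(n \right)} = \frac{2 n}{41 + n + i \sqrt{73}}$ ($m{\left(n \right)} = \frac{n + n}{n + \left(i \sqrt{73} - -41\right)} = \frac{2 n}{n + \left(i \sqrt{73} + 41\right)} = \frac{2 n}{n + \left(41 + i \sqrt{73}\right)} = \frac{2 n}{41 + n + i \sqrt{73}}$)
$- m{\left(t 10 \right)} = - \frac{2 \left(\left(-2\right) 10\right)}{41 - 20 + i \sqrt{73}} = - \frac{2 \left(-20\right)}{41 - 20 + i \sqrt{73}} = - \frac{2 \left(-20\right)}{21 + i \sqrt{73}} = - \frac{-40}{21 + i \sqrt{73}} = \frac{40}{21 + i \sqrt{73}}$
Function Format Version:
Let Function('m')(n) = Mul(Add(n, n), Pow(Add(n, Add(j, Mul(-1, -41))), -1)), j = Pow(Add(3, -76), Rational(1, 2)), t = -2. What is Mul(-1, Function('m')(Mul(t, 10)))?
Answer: Add(Rational(420, 257), Mul(Rational(-20, 257), I, Pow(73, Rational(1, 2)))) ≈ Add(1.6342, Mul(-0.66490, I))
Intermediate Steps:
j = Mul(I, Pow(73, Rational(1, 2))) (j = Pow(-73, Rational(1, 2)) = Mul(I, Pow(73, Rational(1, 2))) ≈ Mul(8.5440, I))
Function('m')(n) = Mul(2, n, Pow(Add(41, n, Mul(I, Pow(73, Rational(1, 2)))), -1)) (Function('m')(n) = Mul(Add(n, n), Pow(Add(n, Add(Mul(I, Pow(73, Rational(1, 2))), Mul(-1, -41))), -1)) = Mul(Mul(2, n), Pow(Add(n, Add(Mul(I, Pow(73, Rational(1, 2))), 41)), -1)) = Mul(Mul(2, n), Pow(Add(n, Add(41, Mul(I, Pow(73, Rational(1, 2))))), -1)) = Mul(Mul(2, n), Pow(Add(41, n, Mul(I, Pow(73, Rational(1, 2)))), -1)) = Mul(2, n, Pow(Add(41, n, Mul(I, Pow(73, Rational(1, 2)))), -1)))
Mul(-1, Function('m')(Mul(t, 10))) = Mul(-1, Mul(2, Mul(-2, 10), Pow(Add(41, Mul(-2, 10), Mul(I, Pow(73, Rational(1, 2)))), -1))) = Mul(-1, Mul(2, -20, Pow(Add(41, -20, Mul(I, Pow(73, Rational(1, 2)))), -1))) = Mul(-1, Mul(2, -20, Pow(Add(21, Mul(I, Pow(73, Rational(1, 2)))), -1))) = Mul(-1, Mul(-40, Pow(Add(21, Mul(I, Pow(73, Rational(1, 2)))), -1))) = Mul(40, Pow(Add(21, Mul(I, Pow(73, Rational(1, 2)))), -1))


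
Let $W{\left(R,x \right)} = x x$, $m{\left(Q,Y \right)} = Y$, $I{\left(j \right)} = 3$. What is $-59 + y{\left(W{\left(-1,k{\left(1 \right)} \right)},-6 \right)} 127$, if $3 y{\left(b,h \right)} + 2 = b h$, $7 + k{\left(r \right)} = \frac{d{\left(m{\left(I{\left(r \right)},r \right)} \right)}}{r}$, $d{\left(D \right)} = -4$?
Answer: $- \frac{92633}{3} \approx -30878.0$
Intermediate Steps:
$k{\left(r \right)} = -7 - \frac{4}{r}$
$W{\left(R,x \right)} = x^{2}$
$y{\left(b,h \right)} = - \frac{2}{3} + \frac{b h}{3}$
$-59 + y{\left(W{\left(-1,k{\left(1 \right)} \right)},-6 \right)} 127 = -59 + \left(- \frac{2}{3} + \frac{1}{3} \left(-7 - \frac{4}{1}\right)^{2} \left(-6\right)\right) 127 = -59 + \left(- \frac{2}{3} + \frac{1}{3} \left(-7 - 4\right)^{2} \left(-6\right)\right) 127 = -59 + \left(- \frac{2}{3} + \frac{1}{3} \left(-11\right)^{2} \left(-6\right)\right) 127 = -59 + \left(- \frac{2}{3} + \frac{1}{3} \cdot 121 \left(-6\right)\right) 127 = -59 + \left(- \frac{2}{3} - 242\right) 127 = -59 - \frac{92456}{3} = - \frac{92633}{3}$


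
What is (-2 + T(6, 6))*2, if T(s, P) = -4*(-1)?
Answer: 4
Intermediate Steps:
T(s, P) = 4
(-2 + T(6, 6))*2 = (-2 + 4)*2 = 2*2 = 4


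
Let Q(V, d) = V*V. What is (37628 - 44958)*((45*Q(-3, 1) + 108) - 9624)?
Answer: 66783630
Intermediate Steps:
Q(V, d) = V²
(37628 - 44958)*((45*Q(-3, 1) + 108) - 9624) = (37628 - 44958)*((45*(-3)² + 108) - 9624) = -7330*((45*9 + 108) - 9624) = -7330*((405 + 108) - 9624) = -7330*(513 - 9624) = -7330*(-9111) = 66783630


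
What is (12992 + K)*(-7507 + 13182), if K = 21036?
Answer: 193108900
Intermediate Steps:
(12992 + K)*(-7507 + 13182) = (12992 + 21036)*(-7507 + 13182) = 34028*5675 = 193108900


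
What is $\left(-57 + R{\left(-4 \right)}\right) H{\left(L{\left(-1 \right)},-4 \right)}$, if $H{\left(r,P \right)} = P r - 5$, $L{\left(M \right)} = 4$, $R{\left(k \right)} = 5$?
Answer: $1092$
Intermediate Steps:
$H{\left(r,P \right)} = -5 + P r$
$\left(-57 + R{\left(-4 \right)}\right) H{\left(L{\left(-1 \right)},-4 \right)} = \left(-57 + 5\right) \left(-5 - 16\right) = - 52 \left(-5 - 16\right) = \left(-52\right) \left(-21\right) = 1092$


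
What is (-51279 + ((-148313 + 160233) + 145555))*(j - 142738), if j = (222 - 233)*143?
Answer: -15325250956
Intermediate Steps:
j = -1573 (j = -11*143 = -1573)
(-51279 + ((-148313 + 160233) + 145555))*(j - 142738) = (-51279 + ((-148313 + 160233) + 145555))*(-1573 - 142738) = (-51279 + (11920 + 145555))*(-144311) = (-51279 + 157475)*(-144311) = 106196*(-144311) = -15325250956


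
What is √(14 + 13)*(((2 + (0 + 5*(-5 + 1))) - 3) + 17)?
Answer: -12*√3 ≈ -20.785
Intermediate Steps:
√(14 + 13)*(((2 + (0 + 5*(-5 + 1))) - 3) + 17) = √27*(((2 + (0 + 5*(-4))) - 3) + 17) = (3*√3)*(((2 + (0 - 20)) - 3) + 17) = (3*√3)*(((2 - 20) - 3) + 17) = (3*√3)*((-18 - 3) + 17) = (3*√3)*(-21 + 17) = (3*√3)*(-4) = -12*√3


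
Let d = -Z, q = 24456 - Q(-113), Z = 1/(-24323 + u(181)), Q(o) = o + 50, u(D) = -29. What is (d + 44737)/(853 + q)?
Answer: 1089435425/617858944 ≈ 1.7632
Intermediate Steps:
Q(o) = 50 + o
Z = -1/24352 (Z = 1/(-24323 - 29) = 1/(-24352) = -1/24352 ≈ -4.1064e-5)
q = 24519 (q = 24456 - (50 - 113) = 24456 - 1*(-63) = 24456 + 63 = 24519)
d = 1/24352 (d = -1*(-1/24352) = 1/24352 ≈ 4.1064e-5)
(d + 44737)/(853 + q) = (1/24352 + 44737)/(853 + 24519) = (1089435425/24352)/25372 = (1089435425/24352)*(1/25372) = 1089435425/617858944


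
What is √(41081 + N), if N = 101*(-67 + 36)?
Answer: 5*√1518 ≈ 194.81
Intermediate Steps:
N = -3131 (N = 101*(-31) = -3131)
√(41081 + N) = √(41081 - 3131) = √37950 = 5*√1518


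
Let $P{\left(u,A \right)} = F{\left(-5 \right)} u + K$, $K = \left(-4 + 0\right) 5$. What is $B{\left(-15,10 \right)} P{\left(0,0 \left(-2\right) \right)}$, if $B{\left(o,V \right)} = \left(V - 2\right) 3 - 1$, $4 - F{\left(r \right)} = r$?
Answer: $-460$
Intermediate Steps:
$F{\left(r \right)} = 4 - r$
$K = -20$ ($K = \left(-4\right) 5 = -20$)
$B{\left(o,V \right)} = -7 + 3 V$ ($B{\left(o,V \right)} = \left(V - 2\right) 3 - 1 = \left(-2 + V\right) 3 - 1 = \left(-6 + 3 V\right) - 1 = -7 + 3 V$)
$P{\left(u,A \right)} = -20 + 9 u$ ($P{\left(u,A \right)} = \left(4 - -5\right) u - 20 = \left(4 + 5\right) u - 20 = 9 u - 20 = -20 + 9 u$)
$B{\left(-15,10 \right)} P{\left(0,0 \left(-2\right) \right)} = \left(-7 + 3 \cdot 10\right) \left(-20 + 9 \cdot 0\right) = \left(-7 + 30\right) \left(-20 + 0\right) = 23 \left(-20\right) = -460$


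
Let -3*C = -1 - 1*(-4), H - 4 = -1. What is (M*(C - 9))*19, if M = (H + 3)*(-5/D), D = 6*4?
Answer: 475/2 ≈ 237.50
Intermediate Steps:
H = 3 (H = 4 - 1 = 3)
D = 24
M = -5/4 (M = (3 + 3)*(-5/24) = 6*(-5*1/24) = 6*(-5/24) = -5/4 ≈ -1.2500)
C = -1 (C = -(-1 - 1*(-4))/3 = -(-1 + 4)/3 = -⅓*3 = -1)
(M*(C - 9))*19 = -5*(-1 - 9)/4*19 = -5/4*(-10)*19 = (25/2)*19 = 475/2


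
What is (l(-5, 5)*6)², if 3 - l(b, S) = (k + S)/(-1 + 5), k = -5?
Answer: 324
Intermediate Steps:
l(b, S) = 17/4 - S/4 (l(b, S) = 3 - (-5 + S)/(-1 + 5) = 3 - (-5 + S)/4 = 3 - (-5/4 + S/4) = 3 + (5/4 - S/4) = 17/4 - S/4)
(l(-5, 5)*6)² = ((17/4 - ¼*5)*6)² = ((17/4 - 5/4)*6)² = (3*6)² = 18² = 324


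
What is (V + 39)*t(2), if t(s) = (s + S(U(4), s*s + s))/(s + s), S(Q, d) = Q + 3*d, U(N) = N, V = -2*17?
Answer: 30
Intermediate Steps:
V = -34
t(s) = (4 + 3*s**2 + 4*s)/(2*s) (t(s) = (s + (4 + 3*(s*s + s)))/(s + s) = (s + (4 + 3*(s**2 + s)))/((2*s)) = (s + (4 + 3*(s + s**2)))*(1/(2*s)) = (s + (4 + (3*s + 3*s**2)))*(1/(2*s)) = (s + (4 + 3*s + 3*s**2))*(1/(2*s)) = (4 + 3*s**2 + 4*s)*(1/(2*s)) = (4 + 3*s**2 + 4*s)/(2*s))
(V + 39)*t(2) = (-34 + 39)*(2 + 2/2 + (3/2)*2) = 5*(2 + 2*(1/2) + 3) = 5*(2 + 1 + 3) = 5*6 = 30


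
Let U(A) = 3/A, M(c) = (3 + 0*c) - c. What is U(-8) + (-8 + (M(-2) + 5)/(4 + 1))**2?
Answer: 285/8 ≈ 35.625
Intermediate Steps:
M(c) = 3 - c (M(c) = (3 + 0) - c = 3 - c)
U(-8) + (-8 + (M(-2) + 5)/(4 + 1))**2 = 3/(-8) + (-8 + ((3 - 1*(-2)) + 5)/(4 + 1))**2 = 3*(-1/8) + (-8 + ((3 + 2) + 5)/5)**2 = -3/8 + (-8 + (5 + 5)*(1/5))**2 = -3/8 + (-8 + 10*(1/5))**2 = -3/8 + (-8 + 2)**2 = -3/8 + (-6)**2 = -3/8 + 36 = 285/8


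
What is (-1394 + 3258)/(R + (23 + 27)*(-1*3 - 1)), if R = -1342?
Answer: -932/771 ≈ -1.2088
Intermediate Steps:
(-1394 + 3258)/(R + (23 + 27)*(-1*3 - 1)) = (-1394 + 3258)/(-1342 + (23 + 27)*(-1*3 - 1)) = 1864/(-1342 + 50*(-3 - 1)) = 1864/(-1342 + 50*(-4)) = 1864/(-1342 - 200) = 1864/(-1542) = 1864*(-1/1542) = -932/771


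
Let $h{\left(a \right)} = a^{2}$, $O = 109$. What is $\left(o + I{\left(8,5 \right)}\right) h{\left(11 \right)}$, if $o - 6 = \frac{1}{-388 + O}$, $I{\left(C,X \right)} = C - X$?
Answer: $\frac{303710}{279} \approx 1088.6$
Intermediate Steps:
$o = \frac{1673}{279}$ ($o = 6 + \frac{1}{-388 + 109} = 6 + \frac{1}{-279} = 6 - \frac{1}{279} = \frac{1673}{279} \approx 5.9964$)
$\left(o + I{\left(8,5 \right)}\right) h{\left(11 \right)} = \left(\frac{1673}{279} + \left(8 - 5\right)\right) 11^{2} = \left(\frac{1673}{279} + \left(8 - 5\right)\right) 121 = \left(\frac{1673}{279} + 3\right) 121 = \frac{2510}{279} \cdot 121 = \frac{303710}{279}$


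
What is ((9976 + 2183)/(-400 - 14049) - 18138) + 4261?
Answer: -200520932/14449 ≈ -13878.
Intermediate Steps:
((9976 + 2183)/(-400 - 14049) - 18138) + 4261 = (12159/(-14449) - 18138) + 4261 = (12159*(-1/14449) - 18138) + 4261 = (-12159/14449 - 18138) + 4261 = -262088121/14449 + 4261 = -200520932/14449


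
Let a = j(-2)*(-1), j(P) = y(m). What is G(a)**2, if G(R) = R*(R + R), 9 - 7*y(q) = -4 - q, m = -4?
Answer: 26244/2401 ≈ 10.930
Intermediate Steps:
y(q) = 13/7 + q/7 (y(q) = 9/7 - (-4 - q)/7 = 9/7 + (4/7 + q/7) = 13/7 + q/7)
j(P) = 9/7 (j(P) = 13/7 + (1/7)*(-4) = 13/7 - 4/7 = 9/7)
a = -9/7 (a = (9/7)*(-1) = -9/7 ≈ -1.2857)
G(R) = 2*R**2 (G(R) = R*(2*R) = 2*R**2)
G(a)**2 = (2*(-9/7)**2)**2 = (2*(81/49))**2 = (162/49)**2 = 26244/2401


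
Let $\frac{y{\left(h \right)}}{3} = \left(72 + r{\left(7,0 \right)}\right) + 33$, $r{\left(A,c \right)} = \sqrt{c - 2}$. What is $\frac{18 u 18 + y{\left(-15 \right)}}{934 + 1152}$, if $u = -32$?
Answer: $- \frac{10053}{2086} + \frac{3 i \sqrt{2}}{2086} \approx -4.8193 + 0.0020339 i$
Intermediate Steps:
$r{\left(A,c \right)} = \sqrt{-2 + c}$
$y{\left(h \right)} = 315 + 3 i \sqrt{2}$ ($y{\left(h \right)} = 3 \left(\left(72 + \sqrt{-2 + 0}\right) + 33\right) = 3 \left(\left(72 + \sqrt{-2}\right) + 33\right) = 3 \left(\left(72 + i \sqrt{2}\right) + 33\right) = 3 \left(105 + i \sqrt{2}\right) = 315 + 3 i \sqrt{2}$)
$\frac{18 u 18 + y{\left(-15 \right)}}{934 + 1152} = \frac{18 \left(-32\right) 18 + \left(315 + 3 i \sqrt{2}\right)}{934 + 1152} = \frac{\left(-576\right) 18 + \left(315 + 3 i \sqrt{2}\right)}{2086} = \left(-10368 + \left(315 + 3 i \sqrt{2}\right)\right) \frac{1}{2086} = \left(-10053 + 3 i \sqrt{2}\right) \frac{1}{2086} = - \frac{10053}{2086} + \frac{3 i \sqrt{2}}{2086}$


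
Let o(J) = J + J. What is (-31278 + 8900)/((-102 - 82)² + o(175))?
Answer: -11189/17103 ≈ -0.65421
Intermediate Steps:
o(J) = 2*J
(-31278 + 8900)/((-102 - 82)² + o(175)) = (-31278 + 8900)/((-102 - 82)² + 2*175) = -22378/((-184)² + 350) = -22378/(33856 + 350) = -22378/34206 = -22378*1/34206 = -11189/17103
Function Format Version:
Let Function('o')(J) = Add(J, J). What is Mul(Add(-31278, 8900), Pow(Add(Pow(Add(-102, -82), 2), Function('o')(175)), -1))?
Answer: Rational(-11189, 17103) ≈ -0.65421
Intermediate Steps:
Function('o')(J) = Mul(2, J)
Mul(Add(-31278, 8900), Pow(Add(Pow(Add(-102, -82), 2), Function('o')(175)), -1)) = Mul(Add(-31278, 8900), Pow(Add(Pow(Add(-102, -82), 2), Mul(2, 175)), -1)) = Mul(-22378, Pow(Add(Pow(-184, 2), 350), -1)) = Mul(-22378, Pow(Add(33856, 350), -1)) = Mul(-22378, Pow(34206, -1)) = Mul(-22378, Rational(1, 34206)) = Rational(-11189, 17103)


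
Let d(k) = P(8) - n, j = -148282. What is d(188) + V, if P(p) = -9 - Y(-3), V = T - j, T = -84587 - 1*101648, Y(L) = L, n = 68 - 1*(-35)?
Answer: -38062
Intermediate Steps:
n = 103 (n = 68 + 35 = 103)
T = -186235 (T = -84587 - 101648 = -186235)
V = -37953 (V = -186235 - 1*(-148282) = -186235 + 148282 = -37953)
P(p) = -6 (P(p) = -9 - 1*(-3) = -9 + 3 = -6)
d(k) = -109 (d(k) = -6 - 1*103 = -6 - 103 = -109)
d(188) + V = -109 - 37953 = -38062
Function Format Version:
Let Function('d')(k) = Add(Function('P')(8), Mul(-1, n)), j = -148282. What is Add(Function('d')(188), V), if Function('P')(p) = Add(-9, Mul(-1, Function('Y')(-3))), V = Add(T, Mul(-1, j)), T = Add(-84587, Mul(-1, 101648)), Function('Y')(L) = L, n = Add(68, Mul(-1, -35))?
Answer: -38062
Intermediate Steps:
n = 103 (n = Add(68, 35) = 103)
T = -186235 (T = Add(-84587, -101648) = -186235)
V = -37953 (V = Add(-186235, Mul(-1, -148282)) = Add(-186235, 148282) = -37953)
Function('P')(p) = -6 (Function('P')(p) = Add(-9, Mul(-1, -3)) = Add(-9, 3) = -6)
Function('d')(k) = -109 (Function('d')(k) = Add(-6, Mul(-1, 103)) = Add(-6, -103) = -109)
Add(Function('d')(188), V) = Add(-109, -37953) = -38062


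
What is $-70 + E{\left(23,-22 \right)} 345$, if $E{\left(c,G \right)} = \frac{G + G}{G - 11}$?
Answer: $390$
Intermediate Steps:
$E{\left(c,G \right)} = \frac{2 G}{-11 + G}$
$-70 + E{\left(23,-22 \right)} 345 = -70 + 2 \left(-22\right) \frac{1}{-11 - 22} \cdot 345 = -70 + 2 \left(-22\right) \frac{1}{-33} \cdot 345 = -70 + 2 \left(-22\right) \left(- \frac{1}{33}\right) 345 = -70 + \frac{4}{3} \cdot 345 = -70 + 460 = 390$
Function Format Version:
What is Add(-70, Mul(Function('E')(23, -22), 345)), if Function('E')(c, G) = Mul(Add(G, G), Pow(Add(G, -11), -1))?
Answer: 390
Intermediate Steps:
Function('E')(c, G) = Mul(2, G, Pow(Add(-11, G), -1)) (Function('E')(c, G) = Mul(Mul(2, G), Pow(Add(-11, G), -1)) = Mul(2, G, Pow(Add(-11, G), -1)))
Add(-70, Mul(Function('E')(23, -22), 345)) = Add(-70, Mul(Mul(2, -22, Pow(Add(-11, -22), -1)), 345)) = Add(-70, Mul(Mul(2, -22, Pow(-33, -1)), 345)) = Add(-70, Mul(Mul(2, -22, Rational(-1, 33)), 345)) = Add(-70, Mul(Rational(4, 3), 345)) = Add(-70, 460) = 390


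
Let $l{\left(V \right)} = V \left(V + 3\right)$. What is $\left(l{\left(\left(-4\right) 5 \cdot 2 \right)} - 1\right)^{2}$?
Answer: $2187441$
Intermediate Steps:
$l{\left(V \right)} = V \left(3 + V\right)$
$\left(l{\left(\left(-4\right) 5 \cdot 2 \right)} - 1\right)^{2} = \left(\left(-4\right) 5 \cdot 2 \left(3 + \left(-4\right) 5 \cdot 2\right) - 1\right)^{2} = \left(\left(-20\right) 2 \left(3 - 40\right) - 1\right)^{2} = \left(- 40 \left(3 - 40\right) - 1\right)^{2} = \left(\left(-40\right) \left(-37\right) - 1\right)^{2} = \left(1480 - 1\right)^{2} = 1479^{2} = 2187441$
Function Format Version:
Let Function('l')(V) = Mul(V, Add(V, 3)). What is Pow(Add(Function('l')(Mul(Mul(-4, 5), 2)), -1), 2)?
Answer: 2187441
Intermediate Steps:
Function('l')(V) = Mul(V, Add(3, V))
Pow(Add(Function('l')(Mul(Mul(-4, 5), 2)), -1), 2) = Pow(Add(Mul(Mul(Mul(-4, 5), 2), Add(3, Mul(Mul(-4, 5), 2))), -1), 2) = Pow(Add(Mul(Mul(-20, 2), Add(3, Mul(-20, 2))), -1), 2) = Pow(Add(Mul(-40, Add(3, -40)), -1), 2) = Pow(Add(Mul(-40, -37), -1), 2) = Pow(Add(1480, -1), 2) = Pow(1479, 2) = 2187441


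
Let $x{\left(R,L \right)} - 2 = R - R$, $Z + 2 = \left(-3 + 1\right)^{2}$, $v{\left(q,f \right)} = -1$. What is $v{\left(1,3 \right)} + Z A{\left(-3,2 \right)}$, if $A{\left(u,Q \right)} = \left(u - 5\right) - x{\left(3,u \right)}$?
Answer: $-21$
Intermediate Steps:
$Z = 2$ ($Z = -2 + \left(-3 + 1\right)^{2} = -2 + \left(-2\right)^{2} = -2 + 4 = 2$)
$x{\left(R,L \right)} = 2$ ($x{\left(R,L \right)} = 2 + \left(R - R\right) = 2 + 0 = 2$)
$A{\left(u,Q \right)} = -7 + u$ ($A{\left(u,Q \right)} = \left(u - 5\right) - 2 = \left(-5 + u\right) - 2 = -7 + u$)
$v{\left(1,3 \right)} + Z A{\left(-3,2 \right)} = -1 + 2 \left(-7 - 3\right) = -1 + 2 \left(-10\right) = -1 - 20 = -21$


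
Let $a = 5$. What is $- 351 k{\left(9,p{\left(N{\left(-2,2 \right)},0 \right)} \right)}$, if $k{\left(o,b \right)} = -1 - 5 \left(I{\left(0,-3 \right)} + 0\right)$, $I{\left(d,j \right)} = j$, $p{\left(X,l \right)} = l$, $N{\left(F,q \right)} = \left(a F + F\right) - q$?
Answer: $-4914$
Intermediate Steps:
$N{\left(F,q \right)} = - q + 6 F$ ($N{\left(F,q \right)} = \left(5 F + F\right) - q = 6 F - q = - q + 6 F$)
$k{\left(o,b \right)} = 14$ ($k{\left(o,b \right)} = -1 - 5 \left(-3 + 0\right) = -1 - 5 \left(-3\right) = -1 - -15 = -1 + 15 = 14$)
$- 351 k{\left(9,p{\left(N{\left(-2,2 \right)},0 \right)} \right)} = \left(-351\right) 14 = -4914$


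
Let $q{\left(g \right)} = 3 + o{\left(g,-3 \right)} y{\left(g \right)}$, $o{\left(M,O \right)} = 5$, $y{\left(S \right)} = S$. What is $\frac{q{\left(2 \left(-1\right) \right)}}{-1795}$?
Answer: $\frac{7}{1795} \approx 0.0038997$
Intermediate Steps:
$q{\left(g \right)} = 3 + 5 g$
$\frac{q{\left(2 \left(-1\right) \right)}}{-1795} = \frac{3 + 5 \cdot 2 \left(-1\right)}{-1795} = \left(3 + 5 \left(-2\right)\right) \left(- \frac{1}{1795}\right) = \left(3 - 10\right) \left(- \frac{1}{1795}\right) = \left(-7\right) \left(- \frac{1}{1795}\right) = \frac{7}{1795}$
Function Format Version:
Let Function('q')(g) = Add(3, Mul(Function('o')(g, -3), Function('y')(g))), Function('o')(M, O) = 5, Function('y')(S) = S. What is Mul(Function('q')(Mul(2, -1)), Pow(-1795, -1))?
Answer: Rational(7, 1795) ≈ 0.0038997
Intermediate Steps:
Function('q')(g) = Add(3, Mul(5, g))
Mul(Function('q')(Mul(2, -1)), Pow(-1795, -1)) = Mul(Add(3, Mul(5, Mul(2, -1))), Pow(-1795, -1)) = Mul(Add(3, Mul(5, -2)), Rational(-1, 1795)) = Mul(Add(3, -10), Rational(-1, 1795)) = Mul(-7, Rational(-1, 1795)) = Rational(7, 1795)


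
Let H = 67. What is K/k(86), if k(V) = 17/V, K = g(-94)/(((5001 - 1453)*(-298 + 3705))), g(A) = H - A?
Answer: 6923/102748306 ≈ 6.7378e-5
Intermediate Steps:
g(A) = 67 - A
K = 161/12088036 (K = (67 - 1*(-94))/(((5001 - 1453)*(-298 + 3705))) = (67 + 94)/((3548*3407)) = 161/12088036 ≈ 1.3319e-5)
K/k(86) = 161/(12088036*((17/86))) = 161/(12088036*((17*(1/86)))) = 161/(12088036*(17/86)) = (161/12088036)*(86/17) = 6923/102748306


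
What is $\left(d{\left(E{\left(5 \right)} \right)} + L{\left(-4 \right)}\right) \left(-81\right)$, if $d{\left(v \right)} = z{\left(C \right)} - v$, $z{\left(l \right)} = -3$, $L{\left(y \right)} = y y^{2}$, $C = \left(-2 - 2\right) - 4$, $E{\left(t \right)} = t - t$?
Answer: $5427$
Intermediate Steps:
$E{\left(t \right)} = 0$
$C = -8$ ($C = -4 - 4 = -8$)
$L{\left(y \right)} = y^{3}$
$d{\left(v \right)} = -3 - v$
$\left(d{\left(E{\left(5 \right)} \right)} + L{\left(-4 \right)}\right) \left(-81\right) = \left(\left(-3 - 0\right) + \left(-4\right)^{3}\right) \left(-81\right) = \left(\left(-3 + 0\right) - 64\right) \left(-81\right) = \left(-3 - 64\right) \left(-81\right) = \left(-67\right) \left(-81\right) = 5427$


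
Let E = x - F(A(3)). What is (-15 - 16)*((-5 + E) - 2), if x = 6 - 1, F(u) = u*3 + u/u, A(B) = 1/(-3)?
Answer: 62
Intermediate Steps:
A(B) = -1/3
F(u) = 1 + 3*u (F(u) = 3*u + 1 = 1 + 3*u)
x = 5
E = 5 (E = 5 - (1 + 3*(-1/3)) = 5 - (1 - 1) = 5 - 1*0 = 5 + 0 = 5)
(-15 - 16)*((-5 + E) - 2) = (-15 - 16)*((-5 + 5) - 2) = -31*(0 - 2) = -31*(-2) = 62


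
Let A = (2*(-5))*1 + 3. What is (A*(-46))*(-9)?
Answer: -2898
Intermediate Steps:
A = -7 (A = -10*1 + 3 = -10 + 3 = -7)
(A*(-46))*(-9) = -7*(-46)*(-9) = 322*(-9) = -2898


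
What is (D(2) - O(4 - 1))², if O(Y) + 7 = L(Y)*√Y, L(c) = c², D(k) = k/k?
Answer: 307 - 144*√3 ≈ 57.585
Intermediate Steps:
D(k) = 1
O(Y) = -7 + Y^(5/2) (O(Y) = -7 + Y²*√Y = -7 + Y^(5/2))
(D(2) - O(4 - 1))² = (1 - (-7 + (4 - 1)^(5/2)))² = (1 - (-7 + 3^(5/2)))² = (1 - (-7 + 9*√3))² = (1 + (7 - 9*√3))² = (8 - 9*√3)²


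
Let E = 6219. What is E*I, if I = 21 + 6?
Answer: 167913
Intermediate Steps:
I = 27
E*I = 6219*27 = 167913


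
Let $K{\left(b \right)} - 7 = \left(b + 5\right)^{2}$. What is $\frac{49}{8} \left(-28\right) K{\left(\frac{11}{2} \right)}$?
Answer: $- \frac{160867}{8} \approx -20108.0$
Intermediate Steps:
$K{\left(b \right)} = 7 + \left(5 + b\right)^{2}$ ($K{\left(b \right)} = 7 + \left(b + 5\right)^{2} = 7 + \left(5 + b\right)^{2}$)
$\frac{49}{8} \left(-28\right) K{\left(\frac{11}{2} \right)} = \frac{49}{8} \left(-28\right) \left(7 + \left(5 + \frac{11}{2}\right)^{2}\right) = - \frac{343 \left(7 + \left(\frac{21}{2}\right)^{2}\right)}{2} = - \frac{343 \left(7 + \frac{441}{4}\right)}{2} = \left(- \frac{343}{2}\right) \frac{469}{4} = - \frac{160867}{8}$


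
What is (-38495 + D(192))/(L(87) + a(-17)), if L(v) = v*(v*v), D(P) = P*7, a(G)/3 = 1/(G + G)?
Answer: -1263134/22389099 ≈ -0.056417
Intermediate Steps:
a(G) = 3/(2*G) (a(G) = 3/(G + G) = 3/((2*G)) = 3*(1/(2*G)) = 3/(2*G))
D(P) = 7*P
L(v) = v³ (L(v) = v*v² = v³)
(-38495 + D(192))/(L(87) + a(-17)) = (-38495 + 7*192)/(87³ + (3/2)/(-17)) = (-38495 + 1344)/(658503 + (3/2)*(-1/17)) = -37151/(658503 - 3/34) = -37151/22389099/34 = -37151*34/22389099 = -1263134/22389099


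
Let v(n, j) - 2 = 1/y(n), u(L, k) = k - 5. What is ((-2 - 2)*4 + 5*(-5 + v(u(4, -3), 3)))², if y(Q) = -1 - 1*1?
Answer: 4489/4 ≈ 1122.3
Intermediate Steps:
u(L, k) = -5 + k
y(Q) = -2 (y(Q) = -1 - 1 = -2)
v(n, j) = 3/2 (v(n, j) = 2 + 1/(-2) = 2 - ½ = 3/2)
((-2 - 2)*4 + 5*(-5 + v(u(4, -3), 3)))² = ((-2 - 2)*4 + 5*(-5 + 3/2))² = (-4*4 + 5*(-7/2))² = (-16 - 35/2)² = (-67/2)² = 4489/4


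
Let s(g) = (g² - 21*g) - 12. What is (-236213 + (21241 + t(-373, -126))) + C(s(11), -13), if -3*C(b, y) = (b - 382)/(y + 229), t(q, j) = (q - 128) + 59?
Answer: -1938719/9 ≈ -2.1541e+5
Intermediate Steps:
t(q, j) = -69 + q (t(q, j) = (-128 + q) + 59 = -69 + q)
s(g) = -12 + g² - 21*g
C(b, y) = -(-382 + b)/(3*(229 + y)) (C(b, y) = -(b - 382)/(3*(y + 229)) = -(-382 + b)/(3*(229 + y)))
(-236213 + (21241 + t(-373, -126))) + C(s(11), -13) = (-236213 + (21241 + (-69 - 373))) + (382 - (-12 + 11² - 21*11))/(3*(229 - 13)) = (-236213 + (21241 - 442)) + (⅓)*(382 - (-12 + 121 - 231))/216 = (-236213 + 20799) + (⅓)*(1/216)*(382 - 1*(-122)) = -215414 + (⅓)*(1/216)*(382 + 122) = -215414 + (⅓)*(1/216)*504 = -215414 + 7/9 = -1938719/9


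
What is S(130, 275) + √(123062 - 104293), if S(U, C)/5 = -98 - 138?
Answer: -1043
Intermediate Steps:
S(U, C) = -1180 (S(U, C) = 5*(-98 - 138) = 5*(-236) = -1180)
S(130, 275) + √(123062 - 104293) = -1180 + √(123062 - 104293) = -1180 + √18769 = -1180 + 137 = -1043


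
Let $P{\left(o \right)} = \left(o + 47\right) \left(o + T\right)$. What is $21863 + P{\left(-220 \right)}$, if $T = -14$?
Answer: $62345$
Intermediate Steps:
$P{\left(o \right)} = \left(-14 + o\right) \left(47 + o\right)$ ($P{\left(o \right)} = \left(o + 47\right) \left(o - 14\right) = \left(47 + o\right) \left(-14 + o\right) = \left(-14 + o\right) \left(47 + o\right)$)
$21863 + P{\left(-220 \right)} = 21863 + \left(-658 + \left(-220\right)^{2} + 33 \left(-220\right)\right) = 21863 - -40482 = 21863 + 40482 = 62345$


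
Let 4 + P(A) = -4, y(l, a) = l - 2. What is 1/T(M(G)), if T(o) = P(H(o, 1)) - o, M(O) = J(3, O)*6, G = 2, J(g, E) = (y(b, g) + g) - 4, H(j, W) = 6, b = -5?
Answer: 1/40 ≈ 0.025000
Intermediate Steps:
y(l, a) = -2 + l
J(g, E) = -11 + g (J(g, E) = ((-2 - 5) + g) - 4 = (-7 + g) - 4 = -11 + g)
P(A) = -8 (P(A) = -4 - 4 = -8)
M(O) = -48 (M(O) = (-11 + 3)*6 = -8*6 = -48)
T(o) = -8 - o
1/T(M(G)) = 1/(-8 - 1*(-48)) = 1/(-8 + 48) = 1/40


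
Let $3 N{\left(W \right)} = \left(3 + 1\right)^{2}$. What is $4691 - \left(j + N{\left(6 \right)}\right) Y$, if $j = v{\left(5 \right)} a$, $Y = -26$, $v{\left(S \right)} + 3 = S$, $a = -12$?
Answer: $\frac{12617}{3} \approx 4205.7$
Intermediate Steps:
$N{\left(W \right)} = \frac{16}{3}$ ($N{\left(W \right)} = \frac{\left(3 + 1\right)^{2}}{3} = \frac{4^{2}}{3} = \frac{1}{3} \cdot 16 = \frac{16}{3}$)
$v{\left(S \right)} = -3 + S$
$j = -24$ ($j = \left(-3 + 5\right) \left(-12\right) = 2 \left(-12\right) = -24$)
$4691 - \left(j + N{\left(6 \right)}\right) Y = 4691 - \left(-24 + \frac{16}{3}\right) \left(-26\right) = 4691 - \left(- \frac{56}{3}\right) \left(-26\right) = 4691 - \frac{1456}{3} = \frac{12617}{3}$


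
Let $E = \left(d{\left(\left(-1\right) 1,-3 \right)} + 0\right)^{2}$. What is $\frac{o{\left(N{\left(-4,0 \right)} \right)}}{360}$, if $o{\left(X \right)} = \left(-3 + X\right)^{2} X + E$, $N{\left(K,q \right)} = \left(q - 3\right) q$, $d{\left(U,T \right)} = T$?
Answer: $\frac{1}{40} \approx 0.025$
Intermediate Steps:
$N{\left(K,q \right)} = q \left(-3 + q\right)$ ($N{\left(K,q \right)} = \left(-3 + q\right) q = q \left(-3 + q\right)$)
$E = 9$ ($E = \left(-3 + 0\right)^{2} = \left(-3\right)^{2} = 9$)
$o{\left(X \right)} = 9 + X \left(-3 + X\right)^{2}$ ($o{\left(X \right)} = \left(-3 + X\right)^{2} X + 9 = X \left(-3 + X\right)^{2} + 9 = 9 + X \left(-3 + X\right)^{2}$)
$\frac{o{\left(N{\left(-4,0 \right)} \right)}}{360} = \frac{9 + 0 \left(-3 + 0\right) \left(-3 + 0 \left(-3 + 0\right)\right)^{2}}{360} = \left(9 + 0 \left(-3\right) \left(-3 + 0 \left(-3\right)\right)^{2}\right) \frac{1}{360} = \left(9 + 0 \left(-3 + 0\right)^{2}\right) \frac{1}{360} = \left(9 + 0 \left(-3\right)^{2}\right) \frac{1}{360} = \left(9 + 0 \cdot 9\right) \frac{1}{360} = \left(9 + 0\right) \frac{1}{360} = 9 \cdot \frac{1}{360} = \frac{1}{40}$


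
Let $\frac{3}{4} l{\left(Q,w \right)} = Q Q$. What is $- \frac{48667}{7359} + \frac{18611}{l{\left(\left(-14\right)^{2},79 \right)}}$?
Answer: $- \frac{7067490841}{1130813376} \approx -6.2499$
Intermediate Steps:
$l{\left(Q,w \right)} = \frac{4 Q^{2}}{3}$ ($l{\left(Q,w \right)} = \frac{4 Q Q}{3} = \frac{4 Q^{2}}{3}$)
$- \frac{48667}{7359} + \frac{18611}{l{\left(\left(-14\right)^{2},79 \right)}} = - \frac{48667}{7359} + \frac{18611}{\frac{4}{3} \left(\left(-14\right)^{2}\right)^{2}} = \left(-48667\right) \frac{1}{7359} + \frac{18611}{\frac{4}{3} \cdot 196^{2}} = - \frac{48667}{7359} + \frac{18611}{\frac{4}{3} \cdot 38416} = - \frac{48667}{7359} + \frac{18611}{\frac{153664}{3}} = - \frac{48667}{7359} + 18611 \cdot \frac{3}{153664} = - \frac{48667}{7359} + \frac{55833}{153664} = - \frac{7067490841}{1130813376}$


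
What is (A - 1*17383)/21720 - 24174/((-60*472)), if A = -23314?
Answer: -2614499/2562960 ≈ -1.0201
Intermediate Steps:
(A - 1*17383)/21720 - 24174/((-60*472)) = (-23314 - 1*17383)/21720 - 24174/((-60*472)) = (-23314 - 17383)*(1/21720) - 24174/(-28320) = -40697*1/21720 - 24174*(-1/28320) = -40697/21720 + 4029/4720 = -2614499/2562960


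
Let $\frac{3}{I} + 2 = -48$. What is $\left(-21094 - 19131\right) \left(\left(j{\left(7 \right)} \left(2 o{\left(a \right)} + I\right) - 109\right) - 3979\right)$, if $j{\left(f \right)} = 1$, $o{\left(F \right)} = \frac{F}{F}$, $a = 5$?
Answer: $\frac{328723527}{2} \approx 1.6436 \cdot 10^{8}$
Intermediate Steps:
$I = - \frac{3}{50}$ ($I = \frac{3}{-2 - 48} = \frac{3}{-50} = 3 \left(- \frac{1}{50}\right) = - \frac{3}{50} \approx -0.06$)
$o{\left(F \right)} = 1$
$\left(-21094 - 19131\right) \left(\left(j{\left(7 \right)} \left(2 o{\left(a \right)} + I\right) - 109\right) - 3979\right) = \left(-21094 - 19131\right) \left(\left(1 \left(2 \cdot 1 - \frac{3}{50}\right) - 109\right) - 3979\right) = - 40225 \left(\left(1 \left(2 - \frac{3}{50}\right) - 109\right) - 3979\right) = - 40225 \left(\left(1 \cdot \frac{97}{50} - 109\right) - 3979\right) = - 40225 \left(\left(\frac{97}{50} - 109\right) - 3979\right) = - 40225 \left(- \frac{5353}{50} - 3979\right) = \left(-40225\right) \left(- \frac{204303}{50}\right) = \frac{328723527}{2}$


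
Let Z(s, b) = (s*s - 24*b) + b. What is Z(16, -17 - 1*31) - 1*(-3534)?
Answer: 4894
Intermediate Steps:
Z(s, b) = s**2 - 23*b (Z(s, b) = (s**2 - 24*b) + b = s**2 - 23*b)
Z(16, -17 - 1*31) - 1*(-3534) = (16**2 - 23*(-17 - 1*31)) - 1*(-3534) = (256 - 23*(-17 - 31)) + 3534 = (256 - 23*(-48)) + 3534 = (256 + 1104) + 3534 = 1360 + 3534 = 4894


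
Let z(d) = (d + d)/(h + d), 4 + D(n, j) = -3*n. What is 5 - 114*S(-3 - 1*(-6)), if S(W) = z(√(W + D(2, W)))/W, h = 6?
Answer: -317/43 - 456*I*√7/43 ≈ -7.3721 - 28.057*I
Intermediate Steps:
D(n, j) = -4 - 3*n
z(d) = 2*d/(6 + d) (z(d) = (d + d)/(6 + d) = (2*d)/(6 + d) = 2*d/(6 + d))
S(W) = 2*√(-10 + W)/(W*(6 + √(-10 + W))) (S(W) = (2*√(W + (-4 - 3*2))/(6 + √(W + (-4 - 3*2))))/W = (2*√(W + (-4 - 6))/(6 + √(W + (-4 - 6))))/W = (2*√(W - 10)/(6 + √(W - 10)))/W = (2*√(-10 + W)/(6 + √(-10 + W)))/W = 2*√(-10 + W)/(W*(6 + √(-10 + W))))
5 - 114*S(-3 - 1*(-6)) = 5 - 228*√(-10 + (-3 - 1*(-6)))/((-3 - 1*(-6))*(6 + √(-10 + (-3 - 1*(-6))))) = 5 - 228*√(-10 + (-3 + 6))/((-3 + 6)*(6 + √(-10 + (-3 + 6)))) = 5 - 228*√(-10 + 3)/(3*(6 + √(-10 + 3))) = 5 - 228*√(-7)/(3*(6 + √(-7))) = 5 - 228*I*√7/(3*(6 + I*√7)) = 5 - 76*I*√7/(6 + I*√7)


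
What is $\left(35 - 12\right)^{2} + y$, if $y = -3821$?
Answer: $-3292$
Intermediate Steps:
$\left(35 - 12\right)^{2} + y = \left(35 - 12\right)^{2} - 3821 = 23^{2} - 3821 = 529 - 3821 = -3292$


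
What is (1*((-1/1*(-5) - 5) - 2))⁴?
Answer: 16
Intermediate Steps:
(1*((-1/1*(-5) - 5) - 2))⁴ = (1*((-1*1*(-5) - 5) - 2))⁴ = (1*((-1*(-5) - 5) - 2))⁴ = (1*((5 - 5) - 2))⁴ = (1*(0 - 2))⁴ = (1*(-2))⁴ = (-2)⁴ = 16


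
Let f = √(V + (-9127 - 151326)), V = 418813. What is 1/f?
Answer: √64590/129180 ≈ 0.0019674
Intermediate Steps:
f = 2*√64590 (f = √(418813 + (-9127 - 151326)) = √(418813 - 160453) = √258360 = 2*√64590 ≈ 508.29)
1/f = 1/(2*√64590) = √64590/129180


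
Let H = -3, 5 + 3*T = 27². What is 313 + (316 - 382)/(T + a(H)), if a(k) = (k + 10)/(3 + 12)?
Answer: 126029/403 ≈ 312.73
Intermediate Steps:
T = 724/3 (T = -5/3 + (⅓)*27² = -5/3 + (⅓)*729 = -5/3 + 243 = 724/3 ≈ 241.33)
a(k) = ⅔ + k/15 (a(k) = (10 + k)/15 = (10 + k)*(1/15) = ⅔ + k/15)
313 + (316 - 382)/(T + a(H)) = 313 + (316 - 382)/(724/3 + (⅔ + (1/15)*(-3))) = 313 - 66/(724/3 + (⅔ - ⅕)) = 313 - 66/(724/3 + 7/15) = 313 - 66/1209/5 = 313 - 66*5/1209 = 313 - 110/403 = 126029/403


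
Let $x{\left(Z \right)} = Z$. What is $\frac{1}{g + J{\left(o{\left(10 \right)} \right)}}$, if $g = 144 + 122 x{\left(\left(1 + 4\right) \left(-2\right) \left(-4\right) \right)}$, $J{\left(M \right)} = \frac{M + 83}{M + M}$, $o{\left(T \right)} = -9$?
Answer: $\frac{9}{45179} \approx 0.00019921$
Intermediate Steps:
$J{\left(M \right)} = \frac{83 + M}{2 M}$
$g = 5024$ ($g = 144 + 122 \left(1 + 4\right) \left(-2\right) \left(-4\right) = 144 + 122 \cdot 5 \left(-2\right) \left(-4\right) = 144 + 122 \left(\left(-10\right) \left(-4\right)\right) = 144 + 122 \cdot 40 = 144 + 4880 = 5024$)
$\frac{1}{g + J{\left(o{\left(10 \right)} \right)}} = \frac{1}{5024 + \frac{83 - 9}{2 \left(-9\right)}} = \frac{1}{5024 + \frac{1}{2} \left(- \frac{1}{9}\right) 74} = \frac{1}{5024 - \frac{37}{9}} = \frac{1}{\frac{45179}{9}} = \frac{9}{45179}$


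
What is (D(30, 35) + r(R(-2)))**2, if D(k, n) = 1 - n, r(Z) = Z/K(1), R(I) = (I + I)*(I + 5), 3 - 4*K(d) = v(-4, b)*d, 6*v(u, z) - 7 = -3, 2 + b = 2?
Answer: 145924/49 ≈ 2978.0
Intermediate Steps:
b = 0 (b = -2 + 2 = 0)
v(u, z) = 2/3 (v(u, z) = 7/6 + (1/6)*(-3) = 7/6 - 1/2 = 2/3)
K(d) = 3/4 - d/6
R(I) = 2*I*(5 + I) (R(I) = (2*I)*(5 + I) = 2*I*(5 + I))
r(Z) = 12*Z/7 (r(Z) = Z/(3/4 - 1/6*1) = Z/(3/4 - 1/6) = Z/(7/12) = Z*(12/7) = 12*Z/7)
(D(30, 35) + r(R(-2)))**2 = ((1 - 1*35) + 12*(2*(-2)*(5 - 2))/7)**2 = ((1 - 35) + 12*(2*(-2)*3)/7)**2 = (-34 + (12/7)*(-12))**2 = (-34 - 144/7)**2 = (-382/7)**2 = 145924/49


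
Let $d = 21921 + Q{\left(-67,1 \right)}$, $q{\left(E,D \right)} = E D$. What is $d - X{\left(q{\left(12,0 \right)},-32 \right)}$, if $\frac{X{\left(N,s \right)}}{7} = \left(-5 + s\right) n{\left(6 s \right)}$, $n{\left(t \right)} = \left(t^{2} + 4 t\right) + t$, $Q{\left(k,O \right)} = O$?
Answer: $9321058$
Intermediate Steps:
$n{\left(t \right)} = t^{2} + 5 t$
$q{\left(E,D \right)} = D E$
$d = 21922$ ($d = 21921 + 1 = 21922$)
$X{\left(N,s \right)} = 42 s \left(-5 + s\right) \left(5 + 6 s\right)$ ($X{\left(N,s \right)} = 7 \left(-5 + s\right) 6 s \left(5 + 6 s\right) = 7 \cdot 6 s \left(-5 + s\right) \left(5 + 6 s\right) = 42 s \left(-5 + s\right) \left(5 + 6 s\right)$)
$d - X{\left(q{\left(12,0 \right)},-32 \right)} = 21922 - 42 \left(-32\right) \left(-5 - 32\right) \left(5 + 6 \left(-32\right)\right) = 21922 - 42 \left(-32\right) \left(-37\right) \left(5 - 192\right) = 21922 - 42 \left(-32\right) \left(-37\right) \left(-187\right) = 21922 - -9299136 = 21922 + 9299136 = 9321058$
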